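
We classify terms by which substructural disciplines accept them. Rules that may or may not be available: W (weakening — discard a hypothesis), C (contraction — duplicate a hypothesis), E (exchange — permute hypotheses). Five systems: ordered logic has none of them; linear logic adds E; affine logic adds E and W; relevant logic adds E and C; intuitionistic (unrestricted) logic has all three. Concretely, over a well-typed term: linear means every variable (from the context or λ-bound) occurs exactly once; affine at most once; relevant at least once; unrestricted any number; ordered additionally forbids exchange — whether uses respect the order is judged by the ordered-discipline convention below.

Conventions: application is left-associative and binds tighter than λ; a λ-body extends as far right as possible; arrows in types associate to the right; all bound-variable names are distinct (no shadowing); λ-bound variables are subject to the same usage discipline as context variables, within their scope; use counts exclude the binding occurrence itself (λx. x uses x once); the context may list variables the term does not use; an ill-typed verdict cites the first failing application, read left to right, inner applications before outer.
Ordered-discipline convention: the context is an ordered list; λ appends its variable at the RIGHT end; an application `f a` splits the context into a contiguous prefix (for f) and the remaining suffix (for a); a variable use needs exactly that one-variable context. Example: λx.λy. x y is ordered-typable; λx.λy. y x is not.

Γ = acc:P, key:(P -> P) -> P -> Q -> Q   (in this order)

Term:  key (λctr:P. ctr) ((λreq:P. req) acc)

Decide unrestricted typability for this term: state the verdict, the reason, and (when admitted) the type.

yes — type-checks (Q -> Q) and nothing is barred; term : Q -> Q
usage: acc=1; key=1; ctr [bound]=1; req [bound]=1
use order (left to right): key, ctr, req, acc
typing: ✓ — Q -> Q
summary: ordered ✗; linear ✓; affine ✓; relevant ✓; unrestricted ✓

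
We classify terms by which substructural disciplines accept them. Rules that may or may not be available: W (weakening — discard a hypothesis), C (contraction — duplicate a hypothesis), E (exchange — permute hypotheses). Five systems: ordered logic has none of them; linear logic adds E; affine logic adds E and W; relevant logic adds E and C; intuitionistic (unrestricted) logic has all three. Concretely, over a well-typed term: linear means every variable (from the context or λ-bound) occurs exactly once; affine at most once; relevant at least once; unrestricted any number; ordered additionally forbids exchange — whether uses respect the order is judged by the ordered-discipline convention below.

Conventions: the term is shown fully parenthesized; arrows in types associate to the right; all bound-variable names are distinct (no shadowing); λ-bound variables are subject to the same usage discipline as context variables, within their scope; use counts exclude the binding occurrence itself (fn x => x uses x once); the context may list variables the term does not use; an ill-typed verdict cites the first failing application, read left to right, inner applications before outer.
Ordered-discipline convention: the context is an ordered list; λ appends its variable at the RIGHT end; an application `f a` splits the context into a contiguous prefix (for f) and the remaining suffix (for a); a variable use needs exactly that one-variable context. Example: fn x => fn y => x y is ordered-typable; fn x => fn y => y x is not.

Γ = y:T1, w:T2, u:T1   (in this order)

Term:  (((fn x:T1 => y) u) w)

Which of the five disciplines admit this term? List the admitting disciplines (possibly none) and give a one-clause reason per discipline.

admitted by: none
usage: y: 1, w: 1, u: 1, x (λ-bound): 0
order of uses: y, u, w
typing: ill-typed: can't apply a value of type T1
ordered: ✗, the type mismatch rejects it
linear: ✗, not simply typable
affine: ✗, fails simple typing
relevant: ✗, a type mismatch blocks all five
unrestricted: ✗, the type mismatch rejects it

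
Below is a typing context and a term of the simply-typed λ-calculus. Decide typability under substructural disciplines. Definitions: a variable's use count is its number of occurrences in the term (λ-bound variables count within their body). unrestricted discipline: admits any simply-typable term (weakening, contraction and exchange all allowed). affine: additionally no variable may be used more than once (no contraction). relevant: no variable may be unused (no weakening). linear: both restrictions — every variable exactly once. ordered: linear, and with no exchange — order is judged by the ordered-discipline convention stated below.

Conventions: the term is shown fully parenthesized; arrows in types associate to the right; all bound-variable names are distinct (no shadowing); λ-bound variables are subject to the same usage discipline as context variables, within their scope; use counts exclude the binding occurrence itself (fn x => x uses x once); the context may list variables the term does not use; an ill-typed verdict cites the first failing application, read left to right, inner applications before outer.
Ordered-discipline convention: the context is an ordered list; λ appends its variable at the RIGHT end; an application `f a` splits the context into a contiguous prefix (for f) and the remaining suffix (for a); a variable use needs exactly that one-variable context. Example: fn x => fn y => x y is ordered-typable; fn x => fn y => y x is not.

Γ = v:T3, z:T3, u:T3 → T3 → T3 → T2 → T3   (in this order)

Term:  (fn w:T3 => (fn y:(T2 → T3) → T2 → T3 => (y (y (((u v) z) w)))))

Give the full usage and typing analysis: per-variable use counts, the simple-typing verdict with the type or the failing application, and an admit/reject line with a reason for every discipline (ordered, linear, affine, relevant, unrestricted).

counts: v: 1, z: 1, u: 1, w (λ-bound): 1, y (λ-bound): 2
uses in reading order: y, y, u, v, z, w
typing: the term checks, with type T3 → ((T2 → T3) → T2 → T3) → T2 → T3
ordered ✗ (needs contraction — y ×2)
linear ✗ (needs contraction — y ×2)
affine ✗ (needs contraction — y ×2)
relevant ✓ (none of v, z, u, w, y goes unused)
unrestricted ✓ (well-typed at T3 → ((T2 → T3) → T2 → T3) → T2 → T3; no restrictions here)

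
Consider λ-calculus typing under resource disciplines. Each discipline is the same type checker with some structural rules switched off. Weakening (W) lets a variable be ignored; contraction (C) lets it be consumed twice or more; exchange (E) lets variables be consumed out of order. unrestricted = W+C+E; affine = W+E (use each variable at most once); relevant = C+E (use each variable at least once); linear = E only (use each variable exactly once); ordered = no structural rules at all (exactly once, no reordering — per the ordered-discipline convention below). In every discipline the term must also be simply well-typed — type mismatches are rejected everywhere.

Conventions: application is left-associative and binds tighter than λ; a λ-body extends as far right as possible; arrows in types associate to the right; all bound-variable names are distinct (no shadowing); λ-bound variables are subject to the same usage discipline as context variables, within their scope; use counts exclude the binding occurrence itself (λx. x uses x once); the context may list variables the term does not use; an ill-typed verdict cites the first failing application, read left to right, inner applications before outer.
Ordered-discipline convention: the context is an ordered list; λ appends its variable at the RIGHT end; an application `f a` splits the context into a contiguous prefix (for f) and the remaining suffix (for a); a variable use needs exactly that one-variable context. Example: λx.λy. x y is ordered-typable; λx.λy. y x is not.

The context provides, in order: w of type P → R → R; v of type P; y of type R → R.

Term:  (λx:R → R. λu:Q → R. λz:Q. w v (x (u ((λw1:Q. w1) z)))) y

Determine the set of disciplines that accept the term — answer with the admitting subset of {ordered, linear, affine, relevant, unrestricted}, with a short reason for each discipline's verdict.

admitted in: ordered, linear, affine, relevant, unrestricted
usage: w: 1×; v: 1×; y: 1×; x (bound): 1×; u (bound): 1×; z (bound): 1×; w1 (bound): 1×
uses in reading order: w, v, x, u, w1, z, y
typing: the term checks, with type (Q → R) → Q → R
ordered: ✓, single-use (w, v, y, x, u, z, w1), ordered derivation ok
linear: ✓, each of w, v, y, x, u, z, w1 used exactly once
affine: ✓, none of w, v, y, x, u, z, w1 used more than once
relevant: ✓, every one of w, v, y, x, u, z, w1 appears
unrestricted: ✓, type-checks ((Q → R) → Q → R) and nothing is barred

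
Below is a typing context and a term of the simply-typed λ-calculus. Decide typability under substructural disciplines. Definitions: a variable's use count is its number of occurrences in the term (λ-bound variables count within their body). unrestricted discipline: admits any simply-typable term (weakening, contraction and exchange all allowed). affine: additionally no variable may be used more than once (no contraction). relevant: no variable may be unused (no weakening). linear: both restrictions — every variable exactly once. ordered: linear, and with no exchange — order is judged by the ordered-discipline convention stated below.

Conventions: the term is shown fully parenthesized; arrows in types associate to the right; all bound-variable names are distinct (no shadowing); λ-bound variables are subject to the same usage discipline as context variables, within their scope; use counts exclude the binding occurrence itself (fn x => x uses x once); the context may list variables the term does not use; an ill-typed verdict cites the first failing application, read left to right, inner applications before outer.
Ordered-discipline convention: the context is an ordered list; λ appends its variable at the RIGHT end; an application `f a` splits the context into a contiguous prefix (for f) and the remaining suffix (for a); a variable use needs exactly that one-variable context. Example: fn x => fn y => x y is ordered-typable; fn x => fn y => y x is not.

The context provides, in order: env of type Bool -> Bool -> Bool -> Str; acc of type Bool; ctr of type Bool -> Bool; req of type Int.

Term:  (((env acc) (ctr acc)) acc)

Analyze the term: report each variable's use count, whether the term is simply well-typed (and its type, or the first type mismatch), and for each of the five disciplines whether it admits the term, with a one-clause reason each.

variable uses: env ×1, acc ×3, ctr ×1, req ×0
use order (left to right): env, acc, ctr, acc, acc
typing: well-typed — term : Str
ordered ✗ (needs contraction — acc ×3; req never used (weakening))
linear ✗ (needs contraction — acc ×3; req never used (weakening))
affine ✗ (needs contraction — acc ×3)
relevant ✗ (req never used (weakening))
unrestricted ✓ (well-typed at Str; no restrictions here)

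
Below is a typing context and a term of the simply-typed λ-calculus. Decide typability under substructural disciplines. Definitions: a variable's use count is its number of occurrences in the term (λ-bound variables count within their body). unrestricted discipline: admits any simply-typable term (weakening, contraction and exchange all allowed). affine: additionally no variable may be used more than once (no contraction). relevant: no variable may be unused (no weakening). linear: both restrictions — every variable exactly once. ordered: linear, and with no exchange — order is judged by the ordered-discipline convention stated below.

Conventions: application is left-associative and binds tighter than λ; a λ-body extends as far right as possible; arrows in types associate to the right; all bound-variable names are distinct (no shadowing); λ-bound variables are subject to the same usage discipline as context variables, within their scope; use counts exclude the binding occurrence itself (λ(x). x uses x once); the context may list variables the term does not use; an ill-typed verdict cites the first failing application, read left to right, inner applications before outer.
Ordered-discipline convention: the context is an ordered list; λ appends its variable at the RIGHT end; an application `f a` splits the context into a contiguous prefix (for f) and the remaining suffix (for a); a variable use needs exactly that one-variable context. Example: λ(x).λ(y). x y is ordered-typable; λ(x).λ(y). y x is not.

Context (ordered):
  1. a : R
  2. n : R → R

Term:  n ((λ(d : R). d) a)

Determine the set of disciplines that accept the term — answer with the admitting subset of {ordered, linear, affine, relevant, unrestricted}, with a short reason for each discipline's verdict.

admitting disciplines: linear, affine, relevant, unrestricted
counts: a=1, n=1, d [bound]=1
uses in reading order: n, d, a
typing: well-typed at R
ordered: ✗, use order n, d, a needs exchange
linear: ✓, single use per variable (a, n, d)
affine: ✓, at most one use each (a, n, d)
relevant: ✓, none of a, n, d goes unused
unrestricted: ✓, typability at R is all that's needed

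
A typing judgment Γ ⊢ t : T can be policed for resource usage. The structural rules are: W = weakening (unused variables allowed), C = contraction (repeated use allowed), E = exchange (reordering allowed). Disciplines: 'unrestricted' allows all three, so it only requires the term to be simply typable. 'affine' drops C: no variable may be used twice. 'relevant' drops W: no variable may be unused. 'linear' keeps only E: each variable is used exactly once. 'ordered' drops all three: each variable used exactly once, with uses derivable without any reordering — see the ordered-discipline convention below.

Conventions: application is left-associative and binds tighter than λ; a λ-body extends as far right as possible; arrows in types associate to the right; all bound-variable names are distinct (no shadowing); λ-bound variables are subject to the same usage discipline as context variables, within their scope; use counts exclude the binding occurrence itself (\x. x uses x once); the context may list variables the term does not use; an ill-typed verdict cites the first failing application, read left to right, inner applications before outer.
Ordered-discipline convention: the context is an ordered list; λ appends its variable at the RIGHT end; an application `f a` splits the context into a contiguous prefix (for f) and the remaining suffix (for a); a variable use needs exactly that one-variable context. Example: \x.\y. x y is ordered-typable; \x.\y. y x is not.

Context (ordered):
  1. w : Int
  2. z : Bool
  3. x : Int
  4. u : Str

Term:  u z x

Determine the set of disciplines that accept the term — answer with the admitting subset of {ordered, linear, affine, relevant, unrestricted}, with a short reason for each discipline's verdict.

accepted by: none
counts: w ×0, z ×1, x ×1, u ×1
left-to-right use order: u, z, x
typing: ill-typed: applying a non-function (Str)
ordered: ✗, fails simple typing
linear: ✗, a type mismatch blocks all five
affine: ✗, the type mismatch rejects it
relevant: ✗, not simply typable
unrestricted: ✗, fails simple typing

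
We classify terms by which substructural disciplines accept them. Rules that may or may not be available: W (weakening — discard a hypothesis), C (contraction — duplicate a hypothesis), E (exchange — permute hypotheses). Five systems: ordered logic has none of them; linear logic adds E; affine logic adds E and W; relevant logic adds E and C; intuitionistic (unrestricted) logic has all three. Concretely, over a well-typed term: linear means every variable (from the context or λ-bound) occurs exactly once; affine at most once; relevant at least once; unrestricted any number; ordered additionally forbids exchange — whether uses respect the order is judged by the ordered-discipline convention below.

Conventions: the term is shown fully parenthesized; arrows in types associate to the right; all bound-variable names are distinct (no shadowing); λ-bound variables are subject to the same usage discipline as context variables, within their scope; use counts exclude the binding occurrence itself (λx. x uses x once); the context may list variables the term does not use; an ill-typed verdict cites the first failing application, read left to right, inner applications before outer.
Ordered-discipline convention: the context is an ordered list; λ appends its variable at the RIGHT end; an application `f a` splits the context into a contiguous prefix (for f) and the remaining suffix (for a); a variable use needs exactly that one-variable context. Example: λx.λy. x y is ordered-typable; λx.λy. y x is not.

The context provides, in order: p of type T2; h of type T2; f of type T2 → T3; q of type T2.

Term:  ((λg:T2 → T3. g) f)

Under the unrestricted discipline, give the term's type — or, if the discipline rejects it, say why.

term : T2 → T3
use counts: p ×0, h ×0, f ×1, q ×0, g [bound] ×1
left-to-right use order: g, f
typing: ✓ — T2 → T3
all disciplines: ordered ✗; linear ✗; affine ✓; relevant ✗; unrestricted ✓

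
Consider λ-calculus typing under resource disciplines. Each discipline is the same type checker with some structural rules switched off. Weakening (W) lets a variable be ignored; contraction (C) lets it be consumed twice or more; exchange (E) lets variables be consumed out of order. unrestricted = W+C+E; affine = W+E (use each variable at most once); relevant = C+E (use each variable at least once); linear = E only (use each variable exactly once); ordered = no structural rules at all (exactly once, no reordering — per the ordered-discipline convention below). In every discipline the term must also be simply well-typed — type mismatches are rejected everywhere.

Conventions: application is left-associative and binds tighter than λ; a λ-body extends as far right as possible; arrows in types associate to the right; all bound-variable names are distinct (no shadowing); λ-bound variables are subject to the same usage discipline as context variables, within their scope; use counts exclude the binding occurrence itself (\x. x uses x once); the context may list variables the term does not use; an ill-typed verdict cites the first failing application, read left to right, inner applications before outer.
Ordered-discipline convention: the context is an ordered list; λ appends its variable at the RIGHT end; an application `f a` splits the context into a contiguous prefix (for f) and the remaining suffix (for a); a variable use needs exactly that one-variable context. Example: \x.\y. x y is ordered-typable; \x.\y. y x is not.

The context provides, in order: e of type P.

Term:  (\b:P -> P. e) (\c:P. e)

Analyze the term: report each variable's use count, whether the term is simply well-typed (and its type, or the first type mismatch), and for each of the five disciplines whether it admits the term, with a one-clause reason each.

use counts: e ×2, b (bound) ×0, c (bound) ×0
uses in reading order: e, e
typing: ✓ — P
ordered: ✗ — uses contraction: e ×2; b, c left unused
linear: ✗ — uses contraction: e ×2; b, c left unused
affine: ✗ — uses contraction: e ×2
relevant: ✗ — b, c left unused
unrestricted: ✓ — type-checks (P) and nothing is barred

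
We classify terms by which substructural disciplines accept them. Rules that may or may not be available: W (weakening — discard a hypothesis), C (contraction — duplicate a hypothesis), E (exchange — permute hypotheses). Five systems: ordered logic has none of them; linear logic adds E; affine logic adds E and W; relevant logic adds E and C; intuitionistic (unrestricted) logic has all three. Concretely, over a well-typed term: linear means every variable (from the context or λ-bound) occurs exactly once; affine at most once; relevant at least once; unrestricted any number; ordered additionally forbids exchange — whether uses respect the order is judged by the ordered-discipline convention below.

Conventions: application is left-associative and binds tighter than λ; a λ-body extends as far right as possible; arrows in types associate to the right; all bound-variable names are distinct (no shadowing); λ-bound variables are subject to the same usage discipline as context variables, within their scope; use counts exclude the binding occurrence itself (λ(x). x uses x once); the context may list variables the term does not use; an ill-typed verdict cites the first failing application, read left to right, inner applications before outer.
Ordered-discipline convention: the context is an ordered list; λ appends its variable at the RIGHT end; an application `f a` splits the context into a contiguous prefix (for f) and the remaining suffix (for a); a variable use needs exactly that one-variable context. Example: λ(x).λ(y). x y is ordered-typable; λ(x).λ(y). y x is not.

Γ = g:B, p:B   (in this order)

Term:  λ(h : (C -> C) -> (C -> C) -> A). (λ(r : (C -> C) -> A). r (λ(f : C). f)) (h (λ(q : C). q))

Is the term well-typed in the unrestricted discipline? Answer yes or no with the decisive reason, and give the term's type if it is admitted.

yes — typability at ((C -> C) -> (C -> C) -> A) -> A is all that's needed; term : ((C -> C) -> (C -> C) -> A) -> A
usage: g ×0; p ×0; h [bound] ×1; r [bound] ×1; f [bound] ×1; q [bound] ×1
order of uses: r, f, h, q
typing: ✓ — ((C -> C) -> (C -> C) -> A) -> A
summary: ordered ✗ · linear ✗ · affine ✓ · relevant ✗ · unrestricted ✓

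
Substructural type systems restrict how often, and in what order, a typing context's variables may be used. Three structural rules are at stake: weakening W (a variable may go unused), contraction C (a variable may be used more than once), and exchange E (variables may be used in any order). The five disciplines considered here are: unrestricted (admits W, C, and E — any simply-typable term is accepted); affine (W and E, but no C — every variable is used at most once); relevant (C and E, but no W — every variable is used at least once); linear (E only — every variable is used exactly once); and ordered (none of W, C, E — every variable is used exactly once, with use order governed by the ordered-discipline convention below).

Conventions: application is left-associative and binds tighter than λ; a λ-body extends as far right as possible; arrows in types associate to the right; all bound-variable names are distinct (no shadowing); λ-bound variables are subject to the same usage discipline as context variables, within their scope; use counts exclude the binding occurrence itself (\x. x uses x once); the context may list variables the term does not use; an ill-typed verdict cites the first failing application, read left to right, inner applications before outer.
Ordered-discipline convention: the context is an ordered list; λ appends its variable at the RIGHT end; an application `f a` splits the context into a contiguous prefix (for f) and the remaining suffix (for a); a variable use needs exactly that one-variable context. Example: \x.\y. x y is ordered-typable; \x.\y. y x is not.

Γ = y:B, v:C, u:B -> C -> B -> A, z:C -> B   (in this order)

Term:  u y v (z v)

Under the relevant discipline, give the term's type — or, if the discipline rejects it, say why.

term : A
usage: y=1, v=2, u=1, z=1
uses in reading order: u, y, v, z, v
typing: ✓ — A
per-discipline verdicts: ordered ✗; linear ✗; affine ✗; relevant ✓; unrestricted ✓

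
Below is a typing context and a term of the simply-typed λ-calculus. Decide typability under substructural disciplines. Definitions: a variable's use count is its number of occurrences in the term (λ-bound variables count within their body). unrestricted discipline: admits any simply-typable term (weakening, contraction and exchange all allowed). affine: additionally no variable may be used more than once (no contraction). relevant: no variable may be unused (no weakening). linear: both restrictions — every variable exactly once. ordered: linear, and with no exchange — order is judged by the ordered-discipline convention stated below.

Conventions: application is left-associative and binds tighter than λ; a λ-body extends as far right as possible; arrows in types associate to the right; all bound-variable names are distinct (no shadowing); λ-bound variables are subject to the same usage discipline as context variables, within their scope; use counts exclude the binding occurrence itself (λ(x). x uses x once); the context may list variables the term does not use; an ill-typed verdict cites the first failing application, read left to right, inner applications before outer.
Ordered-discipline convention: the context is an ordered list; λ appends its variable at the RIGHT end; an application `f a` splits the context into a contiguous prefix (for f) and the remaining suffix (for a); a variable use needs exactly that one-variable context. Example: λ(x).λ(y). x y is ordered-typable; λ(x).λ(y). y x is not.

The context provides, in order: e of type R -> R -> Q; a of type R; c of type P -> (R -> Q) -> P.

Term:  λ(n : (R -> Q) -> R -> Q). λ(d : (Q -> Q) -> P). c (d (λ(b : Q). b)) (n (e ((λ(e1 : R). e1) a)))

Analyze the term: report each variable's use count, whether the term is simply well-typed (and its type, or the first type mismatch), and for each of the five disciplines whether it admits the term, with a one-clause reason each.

usage: e ×1, a ×1, c ×1, n (bound) ×1, d (bound) ×1, b (bound) ×1, e1 (bound) ×1
use order (left to right): c, d, b, n, e, e1, a
typing: ✓ — ((R -> Q) -> R -> Q) -> ((Q -> Q) -> P) -> P
ordered: ✗, no ordered split (uses run c, d, b, n, e, e1, a)
linear: ✓, e, a, c, n, d, b, e1: one use apiece
affine: ✓, none of e, a, c, n, d, b, e1 used more than once
relevant: ✓, e, a, c, n, d, b, e1: all used, weakening unneeded
unrestricted: ✓, type-checks (((R -> Q) -> R -> Q) -> ((Q -> Q) -> P) -> P) and nothing is barred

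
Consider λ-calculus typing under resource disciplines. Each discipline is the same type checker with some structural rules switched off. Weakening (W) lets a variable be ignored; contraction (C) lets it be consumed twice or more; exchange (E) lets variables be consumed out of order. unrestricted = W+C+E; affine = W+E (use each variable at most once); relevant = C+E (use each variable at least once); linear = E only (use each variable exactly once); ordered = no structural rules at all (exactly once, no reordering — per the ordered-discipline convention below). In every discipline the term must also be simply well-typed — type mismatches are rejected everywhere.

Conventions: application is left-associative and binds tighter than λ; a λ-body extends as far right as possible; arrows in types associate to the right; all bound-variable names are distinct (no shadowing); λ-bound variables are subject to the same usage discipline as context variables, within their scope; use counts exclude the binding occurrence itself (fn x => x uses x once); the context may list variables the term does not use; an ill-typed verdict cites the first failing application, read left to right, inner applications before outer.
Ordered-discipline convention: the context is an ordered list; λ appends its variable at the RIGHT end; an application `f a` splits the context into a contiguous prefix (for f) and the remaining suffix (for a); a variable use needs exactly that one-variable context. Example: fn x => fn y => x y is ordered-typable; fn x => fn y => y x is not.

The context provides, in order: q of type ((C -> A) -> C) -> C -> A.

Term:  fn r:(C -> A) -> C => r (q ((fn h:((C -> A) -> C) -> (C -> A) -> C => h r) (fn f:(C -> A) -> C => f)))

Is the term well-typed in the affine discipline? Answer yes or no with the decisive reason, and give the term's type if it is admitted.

no — r ×2 used more than once (contraction)
variable uses: q: 1, r (bound): 2, h (bound): 1, f (bound): 1
left-to-right use order: r, q, h, r, f
typing: well-typed at ((C -> A) -> C) -> C
across the five disciplines: ordered ✗, linear ✗, affine ✗, relevant ✓, unrestricted ✓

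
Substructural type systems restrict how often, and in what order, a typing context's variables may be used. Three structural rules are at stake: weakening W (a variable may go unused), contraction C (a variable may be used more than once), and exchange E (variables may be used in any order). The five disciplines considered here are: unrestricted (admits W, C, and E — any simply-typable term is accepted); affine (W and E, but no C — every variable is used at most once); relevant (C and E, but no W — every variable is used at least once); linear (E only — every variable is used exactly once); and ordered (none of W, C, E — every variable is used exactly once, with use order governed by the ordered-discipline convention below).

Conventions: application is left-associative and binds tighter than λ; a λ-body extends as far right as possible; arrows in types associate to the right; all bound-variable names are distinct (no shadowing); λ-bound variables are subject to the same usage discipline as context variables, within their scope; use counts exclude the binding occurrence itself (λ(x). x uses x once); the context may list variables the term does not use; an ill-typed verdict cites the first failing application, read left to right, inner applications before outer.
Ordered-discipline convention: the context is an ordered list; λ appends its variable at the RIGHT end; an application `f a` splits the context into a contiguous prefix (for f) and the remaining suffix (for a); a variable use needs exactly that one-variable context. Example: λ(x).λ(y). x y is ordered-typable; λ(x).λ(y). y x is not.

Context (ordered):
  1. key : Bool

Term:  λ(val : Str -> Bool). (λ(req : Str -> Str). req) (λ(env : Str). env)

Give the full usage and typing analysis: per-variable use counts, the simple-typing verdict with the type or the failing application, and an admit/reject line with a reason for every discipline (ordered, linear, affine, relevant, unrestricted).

counts: key: 0×, val [bound]: 0×, req [bound]: 1×, env [bound]: 1×
order of uses: req, env
typing: ✓ — (Str -> Bool) -> Str -> Str
ordered ✗ (unused: key, val — weakening required)
linear ✗ (unused: key, val — weakening required)
affine ✓ (key, val, req, env: no repeats, contraction unneeded)
relevant ✗ (unused: key, val — weakening required)
unrestricted ✓ (simply typable at (Str -> Bool) -> Str -> Str; W, C, E all held)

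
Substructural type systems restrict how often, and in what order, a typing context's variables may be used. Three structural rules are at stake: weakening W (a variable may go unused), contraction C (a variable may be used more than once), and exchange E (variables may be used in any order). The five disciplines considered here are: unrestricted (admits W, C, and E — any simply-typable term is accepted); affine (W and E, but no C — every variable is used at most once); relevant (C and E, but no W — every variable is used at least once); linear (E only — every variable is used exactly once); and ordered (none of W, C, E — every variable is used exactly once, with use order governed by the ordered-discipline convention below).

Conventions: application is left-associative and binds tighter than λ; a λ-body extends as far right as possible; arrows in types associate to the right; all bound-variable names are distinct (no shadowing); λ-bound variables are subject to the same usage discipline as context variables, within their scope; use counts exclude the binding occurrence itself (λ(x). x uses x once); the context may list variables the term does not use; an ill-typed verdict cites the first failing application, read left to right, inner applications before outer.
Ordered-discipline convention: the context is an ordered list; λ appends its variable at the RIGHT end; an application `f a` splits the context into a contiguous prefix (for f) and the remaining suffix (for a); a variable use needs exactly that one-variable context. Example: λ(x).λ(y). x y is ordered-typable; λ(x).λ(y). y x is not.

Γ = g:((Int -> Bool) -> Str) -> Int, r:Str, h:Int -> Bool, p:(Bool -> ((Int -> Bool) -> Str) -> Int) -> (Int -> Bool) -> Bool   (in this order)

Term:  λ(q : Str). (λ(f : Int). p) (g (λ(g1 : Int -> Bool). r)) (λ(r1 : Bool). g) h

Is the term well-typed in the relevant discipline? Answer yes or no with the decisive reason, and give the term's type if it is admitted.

no — q, f, g1, r1 left unused
usage: g=2; r=1; h=1; p=1; q (bound)=0; f (bound)=0; g1 (bound)=0; r1 (bound)=0
left-to-right use order: p, g, r, g, h
typing: well-typed at Str -> Bool
per-discipline verdicts: ordered ✗ · linear ✗ · affine ✗ · relevant ✗ · unrestricted ✓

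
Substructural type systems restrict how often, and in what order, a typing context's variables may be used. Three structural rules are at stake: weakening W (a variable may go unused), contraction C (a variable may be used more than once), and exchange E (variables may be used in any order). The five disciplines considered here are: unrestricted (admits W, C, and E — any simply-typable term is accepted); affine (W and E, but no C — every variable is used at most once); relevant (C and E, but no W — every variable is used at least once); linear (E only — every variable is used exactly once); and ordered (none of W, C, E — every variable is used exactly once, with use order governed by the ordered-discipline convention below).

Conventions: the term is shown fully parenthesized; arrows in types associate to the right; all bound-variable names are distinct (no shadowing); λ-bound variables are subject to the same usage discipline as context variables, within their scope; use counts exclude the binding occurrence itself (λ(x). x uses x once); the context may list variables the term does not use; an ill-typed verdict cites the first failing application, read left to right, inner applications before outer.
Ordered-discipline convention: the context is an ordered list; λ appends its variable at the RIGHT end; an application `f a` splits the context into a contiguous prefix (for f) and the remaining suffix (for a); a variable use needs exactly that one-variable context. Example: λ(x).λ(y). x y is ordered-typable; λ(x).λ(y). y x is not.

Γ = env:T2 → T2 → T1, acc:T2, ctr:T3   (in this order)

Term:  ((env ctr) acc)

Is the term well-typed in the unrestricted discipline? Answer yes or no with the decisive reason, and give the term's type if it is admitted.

no — not simply typable
variable uses: env: 1, acc: 1, ctr: 1
uses in reading order: env, ctr, acc
typing: ill-typed: an application expects T2 but receives T3
all disciplines: ordered ✗, linear ✗, affine ✗, relevant ✗, unrestricted ✗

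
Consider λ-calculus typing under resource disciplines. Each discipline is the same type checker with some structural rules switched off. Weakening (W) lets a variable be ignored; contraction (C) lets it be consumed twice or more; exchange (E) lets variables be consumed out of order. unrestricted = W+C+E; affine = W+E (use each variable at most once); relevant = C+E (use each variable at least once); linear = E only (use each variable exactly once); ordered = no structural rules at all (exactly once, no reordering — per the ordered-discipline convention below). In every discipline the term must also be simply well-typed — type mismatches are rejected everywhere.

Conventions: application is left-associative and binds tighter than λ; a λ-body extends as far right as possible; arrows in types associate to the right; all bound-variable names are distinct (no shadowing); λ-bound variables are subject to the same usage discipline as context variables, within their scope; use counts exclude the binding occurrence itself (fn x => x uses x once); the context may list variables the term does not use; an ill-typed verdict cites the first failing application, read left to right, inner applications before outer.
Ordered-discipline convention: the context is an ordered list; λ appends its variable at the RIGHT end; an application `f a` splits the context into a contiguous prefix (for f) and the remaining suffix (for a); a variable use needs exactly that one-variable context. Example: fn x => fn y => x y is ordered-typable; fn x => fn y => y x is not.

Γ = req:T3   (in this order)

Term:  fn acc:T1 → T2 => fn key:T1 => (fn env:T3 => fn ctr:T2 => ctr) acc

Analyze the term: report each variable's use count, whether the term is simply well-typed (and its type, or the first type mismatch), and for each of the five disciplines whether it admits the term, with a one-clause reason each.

variable uses: req: 0×, acc [bound]: 1×, key [bound]: 0×, env [bound]: 0×, ctr [bound]: 1×
uses in reading order: ctr, acc
typing: ill-typed: a function awaiting T3 gets T1 → T2
ordered ✗ (not simply typable)
linear ✗ (fails simple typing)
affine ✗ (a type mismatch blocks all five)
relevant ✗ (the type mismatch rejects it)
unrestricted ✗ (not simply typable)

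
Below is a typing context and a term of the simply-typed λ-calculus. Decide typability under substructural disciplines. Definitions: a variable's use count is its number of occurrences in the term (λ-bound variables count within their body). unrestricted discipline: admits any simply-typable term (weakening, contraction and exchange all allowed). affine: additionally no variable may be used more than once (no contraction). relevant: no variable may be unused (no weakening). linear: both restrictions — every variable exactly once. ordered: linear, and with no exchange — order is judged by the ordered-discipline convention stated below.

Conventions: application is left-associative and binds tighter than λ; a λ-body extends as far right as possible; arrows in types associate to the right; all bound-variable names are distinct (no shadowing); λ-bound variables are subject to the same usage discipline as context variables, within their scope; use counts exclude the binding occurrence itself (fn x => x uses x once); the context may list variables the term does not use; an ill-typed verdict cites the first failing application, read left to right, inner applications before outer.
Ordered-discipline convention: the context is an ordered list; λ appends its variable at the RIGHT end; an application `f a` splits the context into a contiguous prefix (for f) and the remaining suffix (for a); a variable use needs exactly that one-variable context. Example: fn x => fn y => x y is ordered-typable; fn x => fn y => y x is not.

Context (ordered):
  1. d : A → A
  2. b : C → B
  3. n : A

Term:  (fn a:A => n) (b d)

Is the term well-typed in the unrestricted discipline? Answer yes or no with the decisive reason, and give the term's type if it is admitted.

no — a type mismatch blocks all five
counts: d: 1, b: 1, n: 1, a (λ-bound): 0
left-to-right use order: n, b, d
typing: ill-typed: an application expects C but receives A → A
per-discipline verdicts: ordered ✗; linear ✗; affine ✗; relevant ✗; unrestricted ✗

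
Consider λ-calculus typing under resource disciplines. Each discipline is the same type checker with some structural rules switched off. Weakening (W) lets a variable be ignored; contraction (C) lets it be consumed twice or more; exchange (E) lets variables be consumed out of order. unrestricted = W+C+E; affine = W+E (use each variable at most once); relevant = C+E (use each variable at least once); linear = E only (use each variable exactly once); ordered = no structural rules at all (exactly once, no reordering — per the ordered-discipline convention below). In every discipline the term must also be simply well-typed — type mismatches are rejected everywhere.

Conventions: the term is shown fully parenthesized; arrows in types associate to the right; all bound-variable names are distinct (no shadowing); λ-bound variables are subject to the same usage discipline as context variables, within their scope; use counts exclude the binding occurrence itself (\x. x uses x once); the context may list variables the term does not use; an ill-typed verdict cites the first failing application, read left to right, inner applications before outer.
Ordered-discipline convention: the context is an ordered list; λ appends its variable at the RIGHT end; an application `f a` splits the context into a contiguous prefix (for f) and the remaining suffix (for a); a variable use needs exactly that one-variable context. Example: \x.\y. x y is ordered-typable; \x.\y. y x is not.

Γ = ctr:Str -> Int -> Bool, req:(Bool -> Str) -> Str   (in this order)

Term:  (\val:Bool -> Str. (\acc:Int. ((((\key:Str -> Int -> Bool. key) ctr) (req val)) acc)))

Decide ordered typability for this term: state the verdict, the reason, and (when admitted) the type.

yes — ctr, req, val, acc, key: once each, no exchange needed; term : (Bool -> Str) -> Int -> Bool
counts: ctr=1; req=1; val [bound]=1; acc [bound]=1; key [bound]=1
use order (left to right): key, ctr, req, val, acc
typing: ✓ — (Bool -> Str) -> Int -> Bool
summary: ordered ✓ | linear ✓ | affine ✓ | relevant ✓ | unrestricted ✓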